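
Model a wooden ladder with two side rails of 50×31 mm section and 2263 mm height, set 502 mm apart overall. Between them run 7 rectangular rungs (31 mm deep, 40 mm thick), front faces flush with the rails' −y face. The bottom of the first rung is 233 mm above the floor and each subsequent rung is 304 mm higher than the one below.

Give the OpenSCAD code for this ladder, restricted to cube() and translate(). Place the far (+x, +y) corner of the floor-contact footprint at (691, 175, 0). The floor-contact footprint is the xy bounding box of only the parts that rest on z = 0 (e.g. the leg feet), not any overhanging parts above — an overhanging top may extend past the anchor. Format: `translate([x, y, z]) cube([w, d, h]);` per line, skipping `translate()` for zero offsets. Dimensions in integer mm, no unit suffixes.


// rung span = 502 - 2*50 = 402
// rung[k] z = 233 + k*304
translate([189, 144, 0]) cube([50, 31, 2263]);
translate([641, 144, 0]) cube([50, 31, 2263]);
translate([239, 144, 233]) cube([402, 31, 40]);
translate([239, 144, 537]) cube([402, 31, 40]);
translate([239, 144, 841]) cube([402, 31, 40]);
translate([239, 144, 1145]) cube([402, 31, 40]);
translate([239, 144, 1449]) cube([402, 31, 40]);
translate([239, 144, 1753]) cube([402, 31, 40]);
translate([239, 144, 2057]) cube([402, 31, 40]);


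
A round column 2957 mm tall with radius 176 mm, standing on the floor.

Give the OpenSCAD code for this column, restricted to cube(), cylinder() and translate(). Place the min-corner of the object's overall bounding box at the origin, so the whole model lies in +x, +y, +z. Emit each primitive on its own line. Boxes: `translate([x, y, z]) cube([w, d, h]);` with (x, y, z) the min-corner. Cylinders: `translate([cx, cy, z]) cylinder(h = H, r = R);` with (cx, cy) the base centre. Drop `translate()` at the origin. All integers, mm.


translate([176, 176, 0]) cylinder(h = 2957, r = 176);


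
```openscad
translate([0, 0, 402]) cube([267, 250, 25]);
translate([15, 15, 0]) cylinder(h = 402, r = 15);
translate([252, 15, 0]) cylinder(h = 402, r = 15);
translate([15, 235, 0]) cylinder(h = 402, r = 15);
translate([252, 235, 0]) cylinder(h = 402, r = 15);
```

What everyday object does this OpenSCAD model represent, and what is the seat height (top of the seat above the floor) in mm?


A stool. The seat height is 427 mm.

A 267×250×25 slab at z = 402 on four corner cylinders — a stool. The seat top is 402 + 25 = 427 mm.


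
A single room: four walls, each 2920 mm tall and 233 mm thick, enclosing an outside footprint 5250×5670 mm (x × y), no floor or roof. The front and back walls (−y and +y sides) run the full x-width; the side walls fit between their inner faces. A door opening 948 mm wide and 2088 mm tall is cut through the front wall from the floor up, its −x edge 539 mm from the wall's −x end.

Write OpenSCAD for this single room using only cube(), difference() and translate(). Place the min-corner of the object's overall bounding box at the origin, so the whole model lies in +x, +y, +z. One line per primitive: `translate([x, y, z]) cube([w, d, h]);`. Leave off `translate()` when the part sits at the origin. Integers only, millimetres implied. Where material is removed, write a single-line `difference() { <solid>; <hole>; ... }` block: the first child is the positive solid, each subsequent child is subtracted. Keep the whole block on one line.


difference() { cube([5250, 233, 2920]); translate([539, 0, 0]) cube([948, 233, 2088]); }
translate([0, 5437, 0]) cube([5250, 233, 2920]);
translate([0, 233, 0]) cube([233, 5204, 2920]);
translate([5017, 233, 0]) cube([233, 5204, 2920]);


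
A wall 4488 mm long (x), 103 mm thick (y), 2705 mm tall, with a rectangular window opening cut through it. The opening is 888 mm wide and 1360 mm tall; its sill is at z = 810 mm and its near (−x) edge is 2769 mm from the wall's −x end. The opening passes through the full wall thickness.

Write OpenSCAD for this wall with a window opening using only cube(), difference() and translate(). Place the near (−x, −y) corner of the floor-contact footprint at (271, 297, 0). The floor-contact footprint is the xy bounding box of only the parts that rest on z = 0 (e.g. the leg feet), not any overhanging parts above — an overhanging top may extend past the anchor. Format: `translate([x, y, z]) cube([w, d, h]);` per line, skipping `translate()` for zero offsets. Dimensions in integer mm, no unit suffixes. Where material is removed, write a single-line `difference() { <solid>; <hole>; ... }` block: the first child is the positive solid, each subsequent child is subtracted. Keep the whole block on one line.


difference() { translate([271, 297, 0]) cube([4488, 103, 2705]); translate([3040, 297, 810]) cube([888, 103, 1360]); }


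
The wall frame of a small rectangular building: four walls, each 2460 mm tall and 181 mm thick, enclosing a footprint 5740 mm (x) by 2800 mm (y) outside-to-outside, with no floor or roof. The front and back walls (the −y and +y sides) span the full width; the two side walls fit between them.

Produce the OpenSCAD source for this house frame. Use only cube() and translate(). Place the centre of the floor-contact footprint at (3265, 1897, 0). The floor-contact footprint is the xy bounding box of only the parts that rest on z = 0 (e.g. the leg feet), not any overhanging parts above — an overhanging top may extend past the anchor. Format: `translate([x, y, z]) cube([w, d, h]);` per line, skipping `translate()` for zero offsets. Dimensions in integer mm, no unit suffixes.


translate([395, 497, 0]) cube([5740, 181, 2460]);
translate([395, 3116, 0]) cube([5740, 181, 2460]);
translate([395, 678, 0]) cube([181, 2438, 2460]);
translate([5954, 678, 0]) cube([181, 2438, 2460]);


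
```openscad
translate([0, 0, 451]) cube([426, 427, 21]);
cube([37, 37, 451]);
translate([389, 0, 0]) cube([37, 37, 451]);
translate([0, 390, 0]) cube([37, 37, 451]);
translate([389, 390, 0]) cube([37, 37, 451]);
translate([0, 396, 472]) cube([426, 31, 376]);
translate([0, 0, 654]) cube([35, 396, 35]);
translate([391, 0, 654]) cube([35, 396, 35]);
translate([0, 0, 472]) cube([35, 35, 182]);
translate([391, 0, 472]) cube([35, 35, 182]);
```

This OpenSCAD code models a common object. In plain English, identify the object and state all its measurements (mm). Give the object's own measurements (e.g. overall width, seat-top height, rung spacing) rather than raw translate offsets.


A chair. The seat is a 426×427×21 mm slab with its top at z = 472 mm, on four 37×37 mm corner legs (flush with the seat edges, standing on z = 0). A flat backrest 31 mm thick, 376 mm tall, spans the full seat width and rises from the seat top along its +y edge, rear face flush with the rear of the seat. Two armrests of 35×35 mm section run along each side from the seat's front edge to the front of the backrest, top faces 217 mm above the seat top and outer faces flush with the seat's x-edges; a 35×35 mm post under the front of each armrest stands on the seat at the front corner.


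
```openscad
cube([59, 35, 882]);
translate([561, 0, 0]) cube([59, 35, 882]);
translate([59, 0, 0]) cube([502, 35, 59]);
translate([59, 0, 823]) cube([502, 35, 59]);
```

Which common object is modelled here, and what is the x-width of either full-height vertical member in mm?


A picture frame. The border width is 59 mm.

Four thin pieces enclosing a rectangular opening — a picture frame. The two full-height stiles are 882 mm tall; the top rail sits at z = 823 and is 59 mm tall, so the border above the opening is 882 − 823 = 59 mm, matching the stile x-width.


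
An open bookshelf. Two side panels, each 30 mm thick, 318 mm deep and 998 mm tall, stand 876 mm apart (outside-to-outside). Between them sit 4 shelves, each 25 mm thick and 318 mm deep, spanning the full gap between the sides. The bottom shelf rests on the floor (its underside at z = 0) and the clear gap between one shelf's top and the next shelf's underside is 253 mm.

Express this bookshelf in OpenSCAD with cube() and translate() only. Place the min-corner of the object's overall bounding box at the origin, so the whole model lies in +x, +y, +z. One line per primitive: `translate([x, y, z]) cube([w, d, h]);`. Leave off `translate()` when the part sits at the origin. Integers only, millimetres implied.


cube([30, 318, 998]);
translate([846, 0, 0]) cube([30, 318, 998]);
translate([30, 0, 0]) cube([816, 318, 25]);
translate([30, 0, 278]) cube([816, 318, 25]);
translate([30, 0, 556]) cube([816, 318, 25]);
translate([30, 0, 834]) cube([816, 318, 25]);


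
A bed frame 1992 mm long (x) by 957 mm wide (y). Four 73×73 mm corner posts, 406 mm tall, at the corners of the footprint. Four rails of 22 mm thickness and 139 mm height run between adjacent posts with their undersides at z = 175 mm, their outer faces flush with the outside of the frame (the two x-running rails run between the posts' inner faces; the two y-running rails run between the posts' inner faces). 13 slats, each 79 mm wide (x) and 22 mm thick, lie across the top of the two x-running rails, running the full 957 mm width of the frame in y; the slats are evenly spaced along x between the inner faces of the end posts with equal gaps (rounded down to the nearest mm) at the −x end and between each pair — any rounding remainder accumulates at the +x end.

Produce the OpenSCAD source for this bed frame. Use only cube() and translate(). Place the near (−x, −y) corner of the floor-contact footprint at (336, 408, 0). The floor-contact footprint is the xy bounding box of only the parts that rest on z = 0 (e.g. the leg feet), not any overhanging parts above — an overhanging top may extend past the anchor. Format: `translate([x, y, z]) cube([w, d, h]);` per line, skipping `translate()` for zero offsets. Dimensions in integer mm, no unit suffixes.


translate([336, 408, 0]) cube([73, 73, 406]);
translate([336, 1292, 0]) cube([73, 73, 406]);
translate([2255, 408, 0]) cube([73, 73, 406]);
translate([2255, 1292, 0]) cube([73, 73, 406]);
translate([409, 408, 175]) cube([1846, 22, 139]);
translate([409, 1343, 175]) cube([1846, 22, 139]);
translate([336, 481, 175]) cube([22, 811, 139]);
translate([2306, 481, 175]) cube([22, 811, 139]);
translate([467, 408, 314]) cube([79, 957, 22]);
translate([604, 408, 314]) cube([79, 957, 22]);
translate([741, 408, 314]) cube([79, 957, 22]);
translate([878, 408, 314]) cube([79, 957, 22]);
translate([1015, 408, 314]) cube([79, 957, 22]);
translate([1152, 408, 314]) cube([79, 957, 22]);
translate([1289, 408, 314]) cube([79, 957, 22]);
translate([1426, 408, 314]) cube([79, 957, 22]);
translate([1563, 408, 314]) cube([79, 957, 22]);
translate([1700, 408, 314]) cube([79, 957, 22]);
translate([1837, 408, 314]) cube([79, 957, 22]);
translate([1974, 408, 314]) cube([79, 957, 22]);
translate([2111, 408, 314]) cube([79, 957, 22]);


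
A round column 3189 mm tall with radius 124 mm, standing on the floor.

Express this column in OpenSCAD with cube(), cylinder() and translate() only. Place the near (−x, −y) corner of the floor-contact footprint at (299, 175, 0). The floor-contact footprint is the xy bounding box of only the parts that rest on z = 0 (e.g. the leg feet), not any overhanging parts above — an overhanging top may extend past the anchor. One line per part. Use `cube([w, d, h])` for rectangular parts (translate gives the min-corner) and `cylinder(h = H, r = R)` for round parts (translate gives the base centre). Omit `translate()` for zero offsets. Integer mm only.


translate([423, 299, 0]) cylinder(h = 3189, r = 124);


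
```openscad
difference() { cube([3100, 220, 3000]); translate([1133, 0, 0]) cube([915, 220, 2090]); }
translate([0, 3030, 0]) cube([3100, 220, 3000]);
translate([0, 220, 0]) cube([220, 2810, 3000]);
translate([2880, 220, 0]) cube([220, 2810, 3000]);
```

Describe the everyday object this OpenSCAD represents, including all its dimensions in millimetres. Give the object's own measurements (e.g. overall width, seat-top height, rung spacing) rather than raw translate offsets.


A single room: four walls, each 3000 mm tall and 220 mm thick, enclosing an outside footprint 3100×3250 mm (x × y), no floor or roof. The front and back walls (−y and +y sides) run the full x-width; the side walls fit between their inner faces. A door opening 915 mm wide and 2090 mm tall is cut through the front wall from the floor up, its −x edge 1133 mm from the wall's −x end.


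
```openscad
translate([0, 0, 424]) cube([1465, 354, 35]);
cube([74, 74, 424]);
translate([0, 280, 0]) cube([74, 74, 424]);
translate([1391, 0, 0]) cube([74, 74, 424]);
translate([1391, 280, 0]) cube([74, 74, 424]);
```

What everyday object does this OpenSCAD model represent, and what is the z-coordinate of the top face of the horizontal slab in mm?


A bench. The seat-top height is 459 mm.

A long slab on four corner posts — a bench. The slab sits at z = 424 with thickness 35, so the top is 424 + 35 = 459 mm.


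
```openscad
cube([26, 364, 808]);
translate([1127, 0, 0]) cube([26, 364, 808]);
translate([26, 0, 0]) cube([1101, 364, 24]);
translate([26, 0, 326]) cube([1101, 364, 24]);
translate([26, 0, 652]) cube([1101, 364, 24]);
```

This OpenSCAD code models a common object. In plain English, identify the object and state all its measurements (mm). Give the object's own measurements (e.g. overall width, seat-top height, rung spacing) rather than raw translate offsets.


An open bookshelf. Two side panels, each 26 mm thick, 364 mm deep and 808 mm tall, stand 1153 mm apart (outside-to-outside). Between them sit 3 shelves, each 24 mm thick and 364 mm deep, spanning the full gap between the sides. The bottom shelf rests on the floor (its underside at z = 0) and the clear gap between one shelf's top and the next shelf's underside is 302 mm.


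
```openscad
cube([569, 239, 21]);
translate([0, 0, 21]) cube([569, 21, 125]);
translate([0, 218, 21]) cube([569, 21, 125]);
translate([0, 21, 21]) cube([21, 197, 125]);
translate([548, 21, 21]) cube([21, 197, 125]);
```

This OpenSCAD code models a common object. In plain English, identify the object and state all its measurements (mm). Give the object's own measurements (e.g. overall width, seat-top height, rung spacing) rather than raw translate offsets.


An open-topped rectangular box: outside dimensions 569×239×146 mm, with a uniform wall and base thickness of 21 mm. The base is a full 569×239 slab on the floor; four walls sit on top of the base. The front and back walls (the −y and +y sides) span the full width; the two side walls fit between them.


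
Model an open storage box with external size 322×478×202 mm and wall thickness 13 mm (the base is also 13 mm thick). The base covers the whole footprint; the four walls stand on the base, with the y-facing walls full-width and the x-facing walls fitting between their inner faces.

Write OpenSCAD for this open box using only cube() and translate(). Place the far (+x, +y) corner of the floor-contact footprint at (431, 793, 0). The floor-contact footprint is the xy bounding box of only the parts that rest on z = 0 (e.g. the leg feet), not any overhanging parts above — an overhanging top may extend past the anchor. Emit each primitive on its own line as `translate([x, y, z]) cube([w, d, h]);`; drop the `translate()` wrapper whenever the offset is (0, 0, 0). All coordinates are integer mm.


translate([109, 315, 0]) cube([322, 478, 13]);
translate([109, 315, 13]) cube([322, 13, 189]);
translate([109, 780, 13]) cube([322, 13, 189]);
translate([109, 328, 13]) cube([13, 452, 189]);
translate([418, 328, 13]) cube([13, 452, 189]);


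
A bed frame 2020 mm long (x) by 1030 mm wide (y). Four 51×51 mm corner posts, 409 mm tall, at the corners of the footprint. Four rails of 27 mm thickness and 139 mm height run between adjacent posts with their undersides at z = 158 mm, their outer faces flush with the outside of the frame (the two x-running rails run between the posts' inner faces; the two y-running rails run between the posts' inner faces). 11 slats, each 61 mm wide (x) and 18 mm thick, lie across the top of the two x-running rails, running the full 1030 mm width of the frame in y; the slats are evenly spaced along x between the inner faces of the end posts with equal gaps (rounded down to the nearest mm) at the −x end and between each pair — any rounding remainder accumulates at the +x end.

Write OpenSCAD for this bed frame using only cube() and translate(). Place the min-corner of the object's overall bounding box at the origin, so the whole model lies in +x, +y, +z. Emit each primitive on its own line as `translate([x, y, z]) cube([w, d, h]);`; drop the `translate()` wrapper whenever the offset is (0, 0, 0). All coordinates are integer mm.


cube([51, 51, 409]);
translate([0, 979, 0]) cube([51, 51, 409]);
translate([1969, 0, 0]) cube([51, 51, 409]);
translate([1969, 979, 0]) cube([51, 51, 409]);
translate([51, 0, 158]) cube([1918, 27, 139]);
translate([51, 1003, 158]) cube([1918, 27, 139]);
translate([0, 51, 158]) cube([27, 928, 139]);
translate([1993, 51, 158]) cube([27, 928, 139]);
translate([154, 0, 297]) cube([61, 1030, 18]);
translate([318, 0, 297]) cube([61, 1030, 18]);
translate([482, 0, 297]) cube([61, 1030, 18]);
translate([646, 0, 297]) cube([61, 1030, 18]);
translate([810, 0, 297]) cube([61, 1030, 18]);
translate([974, 0, 297]) cube([61, 1030, 18]);
translate([1138, 0, 297]) cube([61, 1030, 18]);
translate([1302, 0, 297]) cube([61, 1030, 18]);
translate([1466, 0, 297]) cube([61, 1030, 18]);
translate([1630, 0, 297]) cube([61, 1030, 18]);
translate([1794, 0, 297]) cube([61, 1030, 18]);


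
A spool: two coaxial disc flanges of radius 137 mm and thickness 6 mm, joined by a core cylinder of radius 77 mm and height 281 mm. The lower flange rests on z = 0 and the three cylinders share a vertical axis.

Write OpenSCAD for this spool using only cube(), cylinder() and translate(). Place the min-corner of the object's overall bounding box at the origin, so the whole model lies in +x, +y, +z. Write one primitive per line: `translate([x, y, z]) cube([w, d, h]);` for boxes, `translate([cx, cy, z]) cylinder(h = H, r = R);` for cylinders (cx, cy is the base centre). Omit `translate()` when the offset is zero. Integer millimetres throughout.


translate([137, 137, 0]) cylinder(h = 6, r = 137);
translate([137, 137, 6]) cylinder(h = 281, r = 77);
translate([137, 137, 287]) cylinder(h = 6, r = 137);


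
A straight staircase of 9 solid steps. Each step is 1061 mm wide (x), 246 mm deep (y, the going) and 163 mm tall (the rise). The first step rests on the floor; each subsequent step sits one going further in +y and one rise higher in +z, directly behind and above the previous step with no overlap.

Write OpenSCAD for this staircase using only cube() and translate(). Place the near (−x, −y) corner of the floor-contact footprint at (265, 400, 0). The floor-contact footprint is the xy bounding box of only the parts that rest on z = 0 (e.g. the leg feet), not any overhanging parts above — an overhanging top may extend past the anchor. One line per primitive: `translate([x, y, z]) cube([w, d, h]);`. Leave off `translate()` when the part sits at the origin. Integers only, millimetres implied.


translate([265, 400, 0]) cube([1061, 246, 163]);
translate([265, 646, 163]) cube([1061, 246, 163]);
translate([265, 892, 326]) cube([1061, 246, 163]);
translate([265, 1138, 489]) cube([1061, 246, 163]);
translate([265, 1384, 652]) cube([1061, 246, 163]);
translate([265, 1630, 815]) cube([1061, 246, 163]);
translate([265, 1876, 978]) cube([1061, 246, 163]);
translate([265, 2122, 1141]) cube([1061, 246, 163]);
translate([265, 2368, 1304]) cube([1061, 246, 163]);


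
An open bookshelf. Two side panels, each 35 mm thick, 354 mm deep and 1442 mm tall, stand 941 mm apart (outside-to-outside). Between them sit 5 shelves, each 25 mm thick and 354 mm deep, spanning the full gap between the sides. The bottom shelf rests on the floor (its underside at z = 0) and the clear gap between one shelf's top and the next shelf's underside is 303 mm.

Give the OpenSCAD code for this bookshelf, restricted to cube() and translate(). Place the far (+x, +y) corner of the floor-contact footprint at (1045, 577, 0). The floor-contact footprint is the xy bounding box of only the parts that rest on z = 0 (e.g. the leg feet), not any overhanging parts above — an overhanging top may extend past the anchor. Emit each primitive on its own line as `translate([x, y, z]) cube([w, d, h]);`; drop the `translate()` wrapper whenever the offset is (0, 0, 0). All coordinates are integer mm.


translate([104, 223, 0]) cube([35, 354, 1442]);
translate([1010, 223, 0]) cube([35, 354, 1442]);
translate([139, 223, 0]) cube([871, 354, 25]);
translate([139, 223, 328]) cube([871, 354, 25]);
translate([139, 223, 656]) cube([871, 354, 25]);
translate([139, 223, 984]) cube([871, 354, 25]);
translate([139, 223, 1312]) cube([871, 354, 25]);


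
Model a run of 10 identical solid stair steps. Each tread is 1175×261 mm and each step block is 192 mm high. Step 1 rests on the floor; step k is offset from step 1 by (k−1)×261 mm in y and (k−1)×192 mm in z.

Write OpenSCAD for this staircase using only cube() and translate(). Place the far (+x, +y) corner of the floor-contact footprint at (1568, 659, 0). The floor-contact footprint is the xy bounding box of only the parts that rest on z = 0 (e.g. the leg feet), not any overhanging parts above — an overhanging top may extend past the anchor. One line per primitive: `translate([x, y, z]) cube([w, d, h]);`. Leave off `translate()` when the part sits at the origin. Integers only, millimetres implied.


translate([393, 398, 0]) cube([1175, 261, 192]);
translate([393, 659, 192]) cube([1175, 261, 192]);
translate([393, 920, 384]) cube([1175, 261, 192]);
translate([393, 1181, 576]) cube([1175, 261, 192]);
translate([393, 1442, 768]) cube([1175, 261, 192]);
translate([393, 1703, 960]) cube([1175, 261, 192]);
translate([393, 1964, 1152]) cube([1175, 261, 192]);
translate([393, 2225, 1344]) cube([1175, 261, 192]);
translate([393, 2486, 1536]) cube([1175, 261, 192]);
translate([393, 2747, 1728]) cube([1175, 261, 192]);


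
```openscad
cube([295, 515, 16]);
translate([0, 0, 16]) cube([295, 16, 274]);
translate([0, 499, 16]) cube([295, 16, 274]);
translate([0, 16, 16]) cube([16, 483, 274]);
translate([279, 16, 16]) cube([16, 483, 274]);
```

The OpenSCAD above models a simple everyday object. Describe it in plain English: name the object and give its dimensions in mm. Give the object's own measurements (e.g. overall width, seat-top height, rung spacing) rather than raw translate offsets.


An open-topped rectangular box: outside dimensions 295×515×290 mm, with a uniform wall and base thickness of 16 mm. The base is a full 295×515 slab on the floor; four walls sit on top of the base. The front and back walls (the −y and +y sides) span the full width; the two side walls fit between them.


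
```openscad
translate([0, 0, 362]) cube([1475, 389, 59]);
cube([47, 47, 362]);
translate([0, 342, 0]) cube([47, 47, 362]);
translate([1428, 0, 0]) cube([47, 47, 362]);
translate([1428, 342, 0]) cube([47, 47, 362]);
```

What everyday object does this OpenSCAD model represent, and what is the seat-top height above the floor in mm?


A bench. The seat-top height is 421 mm.

A long slab on four corner posts — a bench. The slab sits at z = 362 with thickness 59, so the top is 362 + 59 = 421 mm.


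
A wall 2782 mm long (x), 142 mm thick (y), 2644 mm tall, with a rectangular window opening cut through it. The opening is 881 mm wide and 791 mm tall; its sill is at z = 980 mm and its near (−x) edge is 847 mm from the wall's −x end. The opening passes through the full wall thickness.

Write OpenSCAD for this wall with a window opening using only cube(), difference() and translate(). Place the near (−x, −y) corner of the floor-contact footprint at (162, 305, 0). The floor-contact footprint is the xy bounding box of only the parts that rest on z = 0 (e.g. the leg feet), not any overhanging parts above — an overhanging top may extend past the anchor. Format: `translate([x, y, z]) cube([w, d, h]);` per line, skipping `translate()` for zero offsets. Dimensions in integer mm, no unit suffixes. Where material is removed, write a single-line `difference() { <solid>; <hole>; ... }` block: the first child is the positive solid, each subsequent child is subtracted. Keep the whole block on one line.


difference() { translate([162, 305, 0]) cube([2782, 142, 2644]); translate([1009, 305, 980]) cube([881, 142, 791]); }


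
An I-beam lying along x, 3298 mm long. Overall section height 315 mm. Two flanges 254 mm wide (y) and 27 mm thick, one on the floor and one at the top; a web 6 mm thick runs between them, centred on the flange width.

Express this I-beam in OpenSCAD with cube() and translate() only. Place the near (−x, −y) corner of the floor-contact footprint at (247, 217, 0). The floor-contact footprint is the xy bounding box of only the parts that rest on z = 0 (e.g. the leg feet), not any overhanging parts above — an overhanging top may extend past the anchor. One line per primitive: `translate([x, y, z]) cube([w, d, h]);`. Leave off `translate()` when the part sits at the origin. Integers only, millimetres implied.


translate([247, 217, 0]) cube([3298, 254, 27]);
translate([247, 341, 27]) cube([3298, 6, 261]);
translate([247, 217, 288]) cube([3298, 254, 27]);


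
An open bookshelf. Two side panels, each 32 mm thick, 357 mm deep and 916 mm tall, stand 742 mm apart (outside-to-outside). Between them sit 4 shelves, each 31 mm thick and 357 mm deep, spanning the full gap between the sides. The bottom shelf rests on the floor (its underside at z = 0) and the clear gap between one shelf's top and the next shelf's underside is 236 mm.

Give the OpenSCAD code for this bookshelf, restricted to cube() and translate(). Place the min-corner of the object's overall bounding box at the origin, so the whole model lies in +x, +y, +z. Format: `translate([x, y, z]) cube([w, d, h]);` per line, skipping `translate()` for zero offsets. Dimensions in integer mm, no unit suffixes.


cube([32, 357, 916]);
translate([710, 0, 0]) cube([32, 357, 916]);
translate([32, 0, 0]) cube([678, 357, 31]);
translate([32, 0, 267]) cube([678, 357, 31]);
translate([32, 0, 534]) cube([678, 357, 31]);
translate([32, 0, 801]) cube([678, 357, 31]);


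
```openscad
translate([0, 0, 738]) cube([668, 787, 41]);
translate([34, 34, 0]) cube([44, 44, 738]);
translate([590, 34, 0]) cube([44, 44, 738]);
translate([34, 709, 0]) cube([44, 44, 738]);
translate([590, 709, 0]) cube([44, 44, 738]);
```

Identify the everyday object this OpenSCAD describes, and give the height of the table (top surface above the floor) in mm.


A table. The table height is 779 mm.

A 668×787×41 slab sits at z = 738 on four 44 mm square posts — a table. The top surface is at 738 + 41 = 779 mm.


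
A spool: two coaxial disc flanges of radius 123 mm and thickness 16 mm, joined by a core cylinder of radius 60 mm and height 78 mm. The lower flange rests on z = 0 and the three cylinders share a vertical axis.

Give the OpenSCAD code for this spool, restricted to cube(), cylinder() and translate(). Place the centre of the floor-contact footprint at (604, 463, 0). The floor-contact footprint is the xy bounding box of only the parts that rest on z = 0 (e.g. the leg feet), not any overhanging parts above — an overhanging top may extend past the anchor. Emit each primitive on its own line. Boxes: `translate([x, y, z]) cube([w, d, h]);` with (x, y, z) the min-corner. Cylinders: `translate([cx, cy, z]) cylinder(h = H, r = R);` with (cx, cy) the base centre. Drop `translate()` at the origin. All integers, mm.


translate([604, 463, 0]) cylinder(h = 16, r = 123);
translate([604, 463, 16]) cylinder(h = 78, r = 60);
translate([604, 463, 94]) cylinder(h = 16, r = 123);


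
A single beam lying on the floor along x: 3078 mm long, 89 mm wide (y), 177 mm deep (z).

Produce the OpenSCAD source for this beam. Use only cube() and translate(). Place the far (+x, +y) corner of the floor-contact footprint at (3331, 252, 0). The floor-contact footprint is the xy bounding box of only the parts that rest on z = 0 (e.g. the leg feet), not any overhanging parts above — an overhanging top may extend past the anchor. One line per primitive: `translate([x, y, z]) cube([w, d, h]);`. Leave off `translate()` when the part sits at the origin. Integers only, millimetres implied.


translate([253, 163, 0]) cube([3078, 89, 177]);


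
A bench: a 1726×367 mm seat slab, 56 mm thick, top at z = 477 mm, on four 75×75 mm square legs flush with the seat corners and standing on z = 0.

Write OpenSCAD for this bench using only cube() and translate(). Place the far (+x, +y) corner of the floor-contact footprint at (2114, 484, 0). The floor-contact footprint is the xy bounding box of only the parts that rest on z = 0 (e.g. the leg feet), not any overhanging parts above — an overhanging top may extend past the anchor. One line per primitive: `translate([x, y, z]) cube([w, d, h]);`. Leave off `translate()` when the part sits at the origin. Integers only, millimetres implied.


translate([388, 117, 421]) cube([1726, 367, 56]);
translate([388, 117, 0]) cube([75, 75, 421]);
translate([388, 409, 0]) cube([75, 75, 421]);
translate([2039, 117, 0]) cube([75, 75, 421]);
translate([2039, 409, 0]) cube([75, 75, 421]);


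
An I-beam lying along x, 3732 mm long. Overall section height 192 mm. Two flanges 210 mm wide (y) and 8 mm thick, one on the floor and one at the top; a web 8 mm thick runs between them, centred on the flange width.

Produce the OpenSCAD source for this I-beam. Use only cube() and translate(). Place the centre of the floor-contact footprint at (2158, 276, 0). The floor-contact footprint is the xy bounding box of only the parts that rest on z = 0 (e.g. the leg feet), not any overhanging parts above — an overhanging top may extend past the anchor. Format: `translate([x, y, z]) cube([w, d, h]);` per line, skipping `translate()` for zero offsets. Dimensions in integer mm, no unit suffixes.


translate([292, 171, 0]) cube([3732, 210, 8]);
translate([292, 272, 8]) cube([3732, 8, 176]);
translate([292, 171, 184]) cube([3732, 210, 8]);


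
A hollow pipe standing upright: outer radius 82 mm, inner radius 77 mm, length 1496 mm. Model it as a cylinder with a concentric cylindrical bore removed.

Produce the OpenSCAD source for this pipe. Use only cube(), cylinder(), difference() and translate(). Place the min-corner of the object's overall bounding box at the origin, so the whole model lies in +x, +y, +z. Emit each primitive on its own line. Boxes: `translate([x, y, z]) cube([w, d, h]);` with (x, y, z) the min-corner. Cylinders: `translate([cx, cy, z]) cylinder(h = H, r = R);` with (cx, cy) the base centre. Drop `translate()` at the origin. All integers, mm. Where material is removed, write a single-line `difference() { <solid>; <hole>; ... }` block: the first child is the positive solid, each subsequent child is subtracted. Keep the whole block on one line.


difference() { translate([82, 82, 0]) cylinder(h = 1496, r = 82); translate([82, 82, 0]) cylinder(h = 1496, r = 77); }


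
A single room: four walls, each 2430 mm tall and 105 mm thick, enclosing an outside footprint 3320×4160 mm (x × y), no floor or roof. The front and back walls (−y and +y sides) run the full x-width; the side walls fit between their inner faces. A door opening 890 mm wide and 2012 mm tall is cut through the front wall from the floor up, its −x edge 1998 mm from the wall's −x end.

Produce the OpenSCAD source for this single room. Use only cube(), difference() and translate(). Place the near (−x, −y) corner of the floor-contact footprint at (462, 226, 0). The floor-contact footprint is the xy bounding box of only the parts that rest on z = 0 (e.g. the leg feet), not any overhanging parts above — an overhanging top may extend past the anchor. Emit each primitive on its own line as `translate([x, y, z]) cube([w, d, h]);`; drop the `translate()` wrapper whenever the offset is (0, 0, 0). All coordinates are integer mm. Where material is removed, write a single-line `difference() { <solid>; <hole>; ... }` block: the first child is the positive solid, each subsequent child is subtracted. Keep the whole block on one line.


difference() { translate([462, 226, 0]) cube([3320, 105, 2430]); translate([2460, 226, 0]) cube([890, 105, 2012]); }
translate([462, 4281, 0]) cube([3320, 105, 2430]);
translate([462, 331, 0]) cube([105, 3950, 2430]);
translate([3677, 331, 0]) cube([105, 3950, 2430]);


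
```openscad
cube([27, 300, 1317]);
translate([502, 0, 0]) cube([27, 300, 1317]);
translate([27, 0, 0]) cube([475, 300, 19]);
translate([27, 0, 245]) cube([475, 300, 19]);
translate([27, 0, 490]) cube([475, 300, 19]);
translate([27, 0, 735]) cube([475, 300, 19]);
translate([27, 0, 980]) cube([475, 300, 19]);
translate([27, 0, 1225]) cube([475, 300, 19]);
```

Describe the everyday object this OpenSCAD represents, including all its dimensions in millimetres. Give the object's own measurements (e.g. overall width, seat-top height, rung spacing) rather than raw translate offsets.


An open bookshelf. Two side panels, each 27 mm thick, 300 mm deep and 1317 mm tall, stand 529 mm apart (outside-to-outside). Between them sit 6 shelves, each 19 mm thick and 300 mm deep, spanning the full gap between the sides. The bottom shelf rests on the floor (its underside at z = 0) and the clear gap between one shelf's top and the next shelf's underside is 226 mm.


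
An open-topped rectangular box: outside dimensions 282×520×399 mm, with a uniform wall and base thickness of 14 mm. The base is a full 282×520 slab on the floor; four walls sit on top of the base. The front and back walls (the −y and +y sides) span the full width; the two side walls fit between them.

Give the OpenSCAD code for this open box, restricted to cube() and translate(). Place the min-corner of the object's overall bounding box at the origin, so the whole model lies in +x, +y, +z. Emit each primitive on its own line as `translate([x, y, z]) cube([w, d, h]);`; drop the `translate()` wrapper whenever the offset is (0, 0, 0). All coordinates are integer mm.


cube([282, 520, 14]);
translate([0, 0, 14]) cube([282, 14, 385]);
translate([0, 506, 14]) cube([282, 14, 385]);
translate([0, 14, 14]) cube([14, 492, 385]);
translate([268, 14, 14]) cube([14, 492, 385]);


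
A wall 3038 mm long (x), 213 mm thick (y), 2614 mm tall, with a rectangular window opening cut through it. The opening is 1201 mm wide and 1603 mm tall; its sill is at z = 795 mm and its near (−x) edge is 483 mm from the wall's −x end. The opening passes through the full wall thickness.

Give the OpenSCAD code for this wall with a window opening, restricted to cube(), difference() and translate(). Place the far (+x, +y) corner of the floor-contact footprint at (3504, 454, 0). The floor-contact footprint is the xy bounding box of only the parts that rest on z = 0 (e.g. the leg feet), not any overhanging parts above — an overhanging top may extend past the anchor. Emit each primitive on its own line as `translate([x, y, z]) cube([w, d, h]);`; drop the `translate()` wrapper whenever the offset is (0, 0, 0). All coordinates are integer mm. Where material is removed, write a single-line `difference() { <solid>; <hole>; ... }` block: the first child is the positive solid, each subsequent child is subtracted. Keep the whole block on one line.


difference() { translate([466, 241, 0]) cube([3038, 213, 2614]); translate([949, 241, 795]) cube([1201, 213, 1603]); }


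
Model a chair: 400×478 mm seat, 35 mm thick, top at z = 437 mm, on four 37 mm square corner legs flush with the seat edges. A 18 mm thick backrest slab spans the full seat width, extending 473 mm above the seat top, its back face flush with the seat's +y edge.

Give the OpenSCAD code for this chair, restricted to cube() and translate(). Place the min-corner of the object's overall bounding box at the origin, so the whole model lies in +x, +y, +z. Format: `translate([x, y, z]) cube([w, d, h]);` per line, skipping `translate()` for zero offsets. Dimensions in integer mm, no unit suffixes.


translate([0, 0, 402]) cube([400, 478, 35]);
cube([37, 37, 402]);
translate([363, 0, 0]) cube([37, 37, 402]);
translate([0, 441, 0]) cube([37, 37, 402]);
translate([363, 441, 0]) cube([37, 37, 402]);
translate([0, 460, 437]) cube([400, 18, 473]);


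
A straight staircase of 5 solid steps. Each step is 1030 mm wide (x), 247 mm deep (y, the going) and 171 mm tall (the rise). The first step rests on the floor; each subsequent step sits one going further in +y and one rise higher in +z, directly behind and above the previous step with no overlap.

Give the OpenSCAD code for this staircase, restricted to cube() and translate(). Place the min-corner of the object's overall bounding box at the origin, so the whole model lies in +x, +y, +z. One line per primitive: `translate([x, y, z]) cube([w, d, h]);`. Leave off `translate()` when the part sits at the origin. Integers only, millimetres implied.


cube([1030, 247, 171]);
translate([0, 247, 171]) cube([1030, 247, 171]);
translate([0, 494, 342]) cube([1030, 247, 171]);
translate([0, 741, 513]) cube([1030, 247, 171]);
translate([0, 988, 684]) cube([1030, 247, 171]);


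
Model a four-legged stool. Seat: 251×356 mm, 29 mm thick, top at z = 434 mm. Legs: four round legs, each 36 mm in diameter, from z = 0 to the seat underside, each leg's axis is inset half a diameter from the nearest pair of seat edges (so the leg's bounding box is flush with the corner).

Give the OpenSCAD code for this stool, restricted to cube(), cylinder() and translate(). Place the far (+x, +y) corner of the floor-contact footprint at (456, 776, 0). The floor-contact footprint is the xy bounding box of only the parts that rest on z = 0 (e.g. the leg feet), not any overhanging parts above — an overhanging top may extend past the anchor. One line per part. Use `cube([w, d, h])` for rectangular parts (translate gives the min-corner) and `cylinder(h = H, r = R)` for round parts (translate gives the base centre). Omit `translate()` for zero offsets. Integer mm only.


translate([205, 420, 405]) cube([251, 356, 29]);
translate([223, 438, 0]) cylinder(h = 405, r = 18);
translate([438, 438, 0]) cylinder(h = 405, r = 18);
translate([223, 758, 0]) cylinder(h = 405, r = 18);
translate([438, 758, 0]) cylinder(h = 405, r = 18);


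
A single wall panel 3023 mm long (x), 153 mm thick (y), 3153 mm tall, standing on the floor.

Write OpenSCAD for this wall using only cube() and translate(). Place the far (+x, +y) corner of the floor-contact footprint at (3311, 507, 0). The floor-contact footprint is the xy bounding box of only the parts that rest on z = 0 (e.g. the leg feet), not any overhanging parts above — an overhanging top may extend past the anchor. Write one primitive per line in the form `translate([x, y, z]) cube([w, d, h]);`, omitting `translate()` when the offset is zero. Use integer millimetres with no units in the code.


translate([288, 354, 0]) cube([3023, 153, 3153]);


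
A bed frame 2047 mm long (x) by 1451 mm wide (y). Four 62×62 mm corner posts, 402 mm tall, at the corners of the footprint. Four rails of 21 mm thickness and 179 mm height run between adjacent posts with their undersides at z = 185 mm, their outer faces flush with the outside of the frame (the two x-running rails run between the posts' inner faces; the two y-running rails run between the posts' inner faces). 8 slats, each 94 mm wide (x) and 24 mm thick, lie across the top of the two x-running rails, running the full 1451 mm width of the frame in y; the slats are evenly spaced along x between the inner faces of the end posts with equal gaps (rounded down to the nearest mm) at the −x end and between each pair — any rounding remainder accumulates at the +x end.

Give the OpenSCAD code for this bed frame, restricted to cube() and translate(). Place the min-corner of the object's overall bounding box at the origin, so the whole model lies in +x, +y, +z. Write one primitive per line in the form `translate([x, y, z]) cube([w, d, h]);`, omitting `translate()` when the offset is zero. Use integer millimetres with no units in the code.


cube([62, 62, 402]);
translate([0, 1389, 0]) cube([62, 62, 402]);
translate([1985, 0, 0]) cube([62, 62, 402]);
translate([1985, 1389, 0]) cube([62, 62, 402]);
translate([62, 0, 185]) cube([1923, 21, 179]);
translate([62, 1430, 185]) cube([1923, 21, 179]);
translate([0, 62, 185]) cube([21, 1327, 179]);
translate([2026, 62, 185]) cube([21, 1327, 179]);
translate([192, 0, 364]) cube([94, 1451, 24]);
translate([416, 0, 364]) cube([94, 1451, 24]);
translate([640, 0, 364]) cube([94, 1451, 24]);
translate([864, 0, 364]) cube([94, 1451, 24]);
translate([1088, 0, 364]) cube([94, 1451, 24]);
translate([1312, 0, 364]) cube([94, 1451, 24]);
translate([1536, 0, 364]) cube([94, 1451, 24]);
translate([1760, 0, 364]) cube([94, 1451, 24]);
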